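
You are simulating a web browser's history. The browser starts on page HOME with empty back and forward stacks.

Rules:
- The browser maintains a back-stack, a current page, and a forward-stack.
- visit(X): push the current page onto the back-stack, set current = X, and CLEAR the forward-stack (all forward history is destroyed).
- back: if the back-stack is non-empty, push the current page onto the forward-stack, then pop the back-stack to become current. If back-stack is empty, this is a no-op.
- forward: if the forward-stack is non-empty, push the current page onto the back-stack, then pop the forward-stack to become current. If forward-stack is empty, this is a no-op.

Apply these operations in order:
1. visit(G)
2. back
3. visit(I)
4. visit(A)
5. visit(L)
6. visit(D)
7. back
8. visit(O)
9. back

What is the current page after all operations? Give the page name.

Answer: L

Derivation:
After 1 (visit(G)): cur=G back=1 fwd=0
After 2 (back): cur=HOME back=0 fwd=1
After 3 (visit(I)): cur=I back=1 fwd=0
After 4 (visit(A)): cur=A back=2 fwd=0
After 5 (visit(L)): cur=L back=3 fwd=0
After 6 (visit(D)): cur=D back=4 fwd=0
After 7 (back): cur=L back=3 fwd=1
After 8 (visit(O)): cur=O back=4 fwd=0
After 9 (back): cur=L back=3 fwd=1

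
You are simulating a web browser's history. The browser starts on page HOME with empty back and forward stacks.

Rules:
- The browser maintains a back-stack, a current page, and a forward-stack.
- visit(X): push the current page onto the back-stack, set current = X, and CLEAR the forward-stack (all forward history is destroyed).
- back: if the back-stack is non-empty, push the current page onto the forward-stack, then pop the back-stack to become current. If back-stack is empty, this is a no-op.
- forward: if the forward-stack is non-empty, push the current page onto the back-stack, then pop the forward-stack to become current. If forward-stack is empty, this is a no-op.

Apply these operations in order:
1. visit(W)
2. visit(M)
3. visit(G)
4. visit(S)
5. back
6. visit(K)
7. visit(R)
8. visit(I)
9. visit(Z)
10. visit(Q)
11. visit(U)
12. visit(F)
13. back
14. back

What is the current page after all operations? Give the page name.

After 1 (visit(W)): cur=W back=1 fwd=0
After 2 (visit(M)): cur=M back=2 fwd=0
After 3 (visit(G)): cur=G back=3 fwd=0
After 4 (visit(S)): cur=S back=4 fwd=0
After 5 (back): cur=G back=3 fwd=1
After 6 (visit(K)): cur=K back=4 fwd=0
After 7 (visit(R)): cur=R back=5 fwd=0
After 8 (visit(I)): cur=I back=6 fwd=0
After 9 (visit(Z)): cur=Z back=7 fwd=0
After 10 (visit(Q)): cur=Q back=8 fwd=0
After 11 (visit(U)): cur=U back=9 fwd=0
After 12 (visit(F)): cur=F back=10 fwd=0
After 13 (back): cur=U back=9 fwd=1
After 14 (back): cur=Q back=8 fwd=2

Answer: Q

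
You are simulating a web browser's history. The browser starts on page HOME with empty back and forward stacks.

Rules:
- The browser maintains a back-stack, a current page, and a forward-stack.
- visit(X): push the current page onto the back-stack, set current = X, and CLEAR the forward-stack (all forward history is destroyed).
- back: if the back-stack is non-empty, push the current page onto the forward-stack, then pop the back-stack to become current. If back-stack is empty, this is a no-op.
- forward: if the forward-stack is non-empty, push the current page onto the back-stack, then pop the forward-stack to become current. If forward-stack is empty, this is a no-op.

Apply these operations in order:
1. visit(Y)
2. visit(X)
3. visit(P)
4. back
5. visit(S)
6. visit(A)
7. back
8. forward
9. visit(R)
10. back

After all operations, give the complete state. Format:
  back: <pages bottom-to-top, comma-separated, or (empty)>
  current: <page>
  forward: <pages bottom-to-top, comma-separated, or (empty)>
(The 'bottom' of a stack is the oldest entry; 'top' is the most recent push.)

Answer: back: HOME,Y,X,S
current: A
forward: R

Derivation:
After 1 (visit(Y)): cur=Y back=1 fwd=0
After 2 (visit(X)): cur=X back=2 fwd=0
After 3 (visit(P)): cur=P back=3 fwd=0
After 4 (back): cur=X back=2 fwd=1
After 5 (visit(S)): cur=S back=3 fwd=0
After 6 (visit(A)): cur=A back=4 fwd=0
After 7 (back): cur=S back=3 fwd=1
After 8 (forward): cur=A back=4 fwd=0
After 9 (visit(R)): cur=R back=5 fwd=0
After 10 (back): cur=A back=4 fwd=1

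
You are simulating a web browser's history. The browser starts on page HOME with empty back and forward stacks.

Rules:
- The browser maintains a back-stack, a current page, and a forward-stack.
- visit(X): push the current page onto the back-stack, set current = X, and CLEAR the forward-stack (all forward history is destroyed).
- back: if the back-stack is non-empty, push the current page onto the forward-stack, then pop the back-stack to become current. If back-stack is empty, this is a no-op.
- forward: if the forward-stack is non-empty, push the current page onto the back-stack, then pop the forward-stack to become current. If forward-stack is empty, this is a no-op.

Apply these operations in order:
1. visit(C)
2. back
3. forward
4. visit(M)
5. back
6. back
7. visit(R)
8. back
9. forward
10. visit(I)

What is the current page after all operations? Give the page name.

After 1 (visit(C)): cur=C back=1 fwd=0
After 2 (back): cur=HOME back=0 fwd=1
After 3 (forward): cur=C back=1 fwd=0
After 4 (visit(M)): cur=M back=2 fwd=0
After 5 (back): cur=C back=1 fwd=1
After 6 (back): cur=HOME back=0 fwd=2
After 7 (visit(R)): cur=R back=1 fwd=0
After 8 (back): cur=HOME back=0 fwd=1
After 9 (forward): cur=R back=1 fwd=0
After 10 (visit(I)): cur=I back=2 fwd=0

Answer: I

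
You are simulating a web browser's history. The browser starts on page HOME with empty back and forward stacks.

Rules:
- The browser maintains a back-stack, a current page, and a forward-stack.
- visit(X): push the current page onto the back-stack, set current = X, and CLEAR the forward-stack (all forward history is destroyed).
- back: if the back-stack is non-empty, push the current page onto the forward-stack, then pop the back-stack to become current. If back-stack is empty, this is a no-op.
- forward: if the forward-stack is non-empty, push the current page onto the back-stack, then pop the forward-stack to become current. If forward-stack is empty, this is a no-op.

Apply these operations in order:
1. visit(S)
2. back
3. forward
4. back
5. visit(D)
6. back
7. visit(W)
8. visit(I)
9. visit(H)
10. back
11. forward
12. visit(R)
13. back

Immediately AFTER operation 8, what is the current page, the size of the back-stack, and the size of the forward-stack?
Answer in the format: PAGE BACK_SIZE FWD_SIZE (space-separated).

After 1 (visit(S)): cur=S back=1 fwd=0
After 2 (back): cur=HOME back=0 fwd=1
After 3 (forward): cur=S back=1 fwd=0
After 4 (back): cur=HOME back=0 fwd=1
After 5 (visit(D)): cur=D back=1 fwd=0
After 6 (back): cur=HOME back=0 fwd=1
After 7 (visit(W)): cur=W back=1 fwd=0
After 8 (visit(I)): cur=I back=2 fwd=0

I 2 0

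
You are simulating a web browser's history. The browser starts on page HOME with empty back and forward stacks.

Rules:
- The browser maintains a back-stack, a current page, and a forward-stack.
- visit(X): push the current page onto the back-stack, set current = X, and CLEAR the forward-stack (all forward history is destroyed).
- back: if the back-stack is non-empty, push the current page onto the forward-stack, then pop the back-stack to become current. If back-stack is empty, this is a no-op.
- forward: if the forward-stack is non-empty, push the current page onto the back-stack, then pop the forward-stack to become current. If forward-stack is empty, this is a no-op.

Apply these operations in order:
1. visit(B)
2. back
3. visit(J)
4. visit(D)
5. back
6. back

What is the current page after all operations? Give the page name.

After 1 (visit(B)): cur=B back=1 fwd=0
After 2 (back): cur=HOME back=0 fwd=1
After 3 (visit(J)): cur=J back=1 fwd=0
After 4 (visit(D)): cur=D back=2 fwd=0
After 5 (back): cur=J back=1 fwd=1
After 6 (back): cur=HOME back=0 fwd=2

Answer: HOME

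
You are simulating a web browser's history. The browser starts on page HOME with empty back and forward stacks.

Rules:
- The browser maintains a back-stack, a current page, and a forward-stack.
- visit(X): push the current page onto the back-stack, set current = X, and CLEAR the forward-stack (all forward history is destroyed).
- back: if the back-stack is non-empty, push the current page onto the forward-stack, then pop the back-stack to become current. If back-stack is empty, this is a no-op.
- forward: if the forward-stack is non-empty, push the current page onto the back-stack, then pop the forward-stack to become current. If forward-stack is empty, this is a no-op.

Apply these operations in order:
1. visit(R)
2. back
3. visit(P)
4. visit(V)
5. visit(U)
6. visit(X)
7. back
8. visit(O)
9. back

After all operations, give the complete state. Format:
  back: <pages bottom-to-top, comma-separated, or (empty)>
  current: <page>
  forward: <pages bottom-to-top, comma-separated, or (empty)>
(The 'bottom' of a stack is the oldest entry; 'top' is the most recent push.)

Answer: back: HOME,P,V
current: U
forward: O

Derivation:
After 1 (visit(R)): cur=R back=1 fwd=0
After 2 (back): cur=HOME back=0 fwd=1
After 3 (visit(P)): cur=P back=1 fwd=0
After 4 (visit(V)): cur=V back=2 fwd=0
After 5 (visit(U)): cur=U back=3 fwd=0
After 6 (visit(X)): cur=X back=4 fwd=0
After 7 (back): cur=U back=3 fwd=1
After 8 (visit(O)): cur=O back=4 fwd=0
After 9 (back): cur=U back=3 fwd=1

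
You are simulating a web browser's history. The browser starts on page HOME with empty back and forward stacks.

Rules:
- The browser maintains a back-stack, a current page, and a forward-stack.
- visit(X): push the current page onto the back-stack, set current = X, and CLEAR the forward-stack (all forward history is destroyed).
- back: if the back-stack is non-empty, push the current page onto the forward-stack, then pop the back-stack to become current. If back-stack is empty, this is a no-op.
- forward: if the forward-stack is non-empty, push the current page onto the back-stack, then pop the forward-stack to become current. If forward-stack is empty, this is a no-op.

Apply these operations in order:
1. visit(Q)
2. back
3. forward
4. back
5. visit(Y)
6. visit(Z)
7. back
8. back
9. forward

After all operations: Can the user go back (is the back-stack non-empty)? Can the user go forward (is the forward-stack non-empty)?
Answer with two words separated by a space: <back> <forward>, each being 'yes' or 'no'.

After 1 (visit(Q)): cur=Q back=1 fwd=0
After 2 (back): cur=HOME back=0 fwd=1
After 3 (forward): cur=Q back=1 fwd=0
After 4 (back): cur=HOME back=0 fwd=1
After 5 (visit(Y)): cur=Y back=1 fwd=0
After 6 (visit(Z)): cur=Z back=2 fwd=0
After 7 (back): cur=Y back=1 fwd=1
After 8 (back): cur=HOME back=0 fwd=2
After 9 (forward): cur=Y back=1 fwd=1

Answer: yes yes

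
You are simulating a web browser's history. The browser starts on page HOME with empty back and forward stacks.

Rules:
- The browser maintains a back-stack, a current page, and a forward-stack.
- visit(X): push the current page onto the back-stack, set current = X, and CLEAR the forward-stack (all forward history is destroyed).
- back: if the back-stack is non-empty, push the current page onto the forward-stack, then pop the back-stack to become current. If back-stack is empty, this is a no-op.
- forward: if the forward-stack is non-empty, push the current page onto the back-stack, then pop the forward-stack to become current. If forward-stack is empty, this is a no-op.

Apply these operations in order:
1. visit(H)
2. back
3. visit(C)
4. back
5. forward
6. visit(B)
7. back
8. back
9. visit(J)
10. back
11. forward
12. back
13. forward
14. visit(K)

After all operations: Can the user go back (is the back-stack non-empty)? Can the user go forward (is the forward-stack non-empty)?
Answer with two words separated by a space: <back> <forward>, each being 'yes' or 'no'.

Answer: yes no

Derivation:
After 1 (visit(H)): cur=H back=1 fwd=0
After 2 (back): cur=HOME back=0 fwd=1
After 3 (visit(C)): cur=C back=1 fwd=0
After 4 (back): cur=HOME back=0 fwd=1
After 5 (forward): cur=C back=1 fwd=0
After 6 (visit(B)): cur=B back=2 fwd=0
After 7 (back): cur=C back=1 fwd=1
After 8 (back): cur=HOME back=0 fwd=2
After 9 (visit(J)): cur=J back=1 fwd=0
After 10 (back): cur=HOME back=0 fwd=1
After 11 (forward): cur=J back=1 fwd=0
After 12 (back): cur=HOME back=0 fwd=1
After 13 (forward): cur=J back=1 fwd=0
After 14 (visit(K)): cur=K back=2 fwd=0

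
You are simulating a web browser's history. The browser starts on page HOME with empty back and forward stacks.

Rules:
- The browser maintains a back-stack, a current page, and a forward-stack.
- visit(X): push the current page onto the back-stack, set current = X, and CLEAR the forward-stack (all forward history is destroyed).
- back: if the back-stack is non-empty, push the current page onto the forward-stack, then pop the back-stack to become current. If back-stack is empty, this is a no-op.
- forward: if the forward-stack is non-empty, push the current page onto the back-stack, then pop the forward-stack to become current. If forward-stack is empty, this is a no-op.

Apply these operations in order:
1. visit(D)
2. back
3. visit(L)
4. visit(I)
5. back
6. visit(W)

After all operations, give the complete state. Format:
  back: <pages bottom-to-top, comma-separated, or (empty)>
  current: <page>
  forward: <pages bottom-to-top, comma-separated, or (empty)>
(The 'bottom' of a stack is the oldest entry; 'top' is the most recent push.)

After 1 (visit(D)): cur=D back=1 fwd=0
After 2 (back): cur=HOME back=0 fwd=1
After 3 (visit(L)): cur=L back=1 fwd=0
After 4 (visit(I)): cur=I back=2 fwd=0
After 5 (back): cur=L back=1 fwd=1
After 6 (visit(W)): cur=W back=2 fwd=0

Answer: back: HOME,L
current: W
forward: (empty)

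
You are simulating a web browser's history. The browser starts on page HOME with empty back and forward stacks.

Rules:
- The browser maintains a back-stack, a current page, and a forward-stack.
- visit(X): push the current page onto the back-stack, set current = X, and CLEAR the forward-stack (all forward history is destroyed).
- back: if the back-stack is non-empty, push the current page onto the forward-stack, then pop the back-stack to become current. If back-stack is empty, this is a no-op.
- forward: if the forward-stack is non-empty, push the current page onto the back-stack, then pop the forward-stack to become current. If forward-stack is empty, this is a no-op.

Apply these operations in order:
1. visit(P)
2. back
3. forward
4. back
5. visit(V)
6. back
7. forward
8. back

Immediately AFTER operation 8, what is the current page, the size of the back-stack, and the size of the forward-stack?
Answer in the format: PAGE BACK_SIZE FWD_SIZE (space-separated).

After 1 (visit(P)): cur=P back=1 fwd=0
After 2 (back): cur=HOME back=0 fwd=1
After 3 (forward): cur=P back=1 fwd=0
After 4 (back): cur=HOME back=0 fwd=1
After 5 (visit(V)): cur=V back=1 fwd=0
After 6 (back): cur=HOME back=0 fwd=1
After 7 (forward): cur=V back=1 fwd=0
After 8 (back): cur=HOME back=0 fwd=1

HOME 0 1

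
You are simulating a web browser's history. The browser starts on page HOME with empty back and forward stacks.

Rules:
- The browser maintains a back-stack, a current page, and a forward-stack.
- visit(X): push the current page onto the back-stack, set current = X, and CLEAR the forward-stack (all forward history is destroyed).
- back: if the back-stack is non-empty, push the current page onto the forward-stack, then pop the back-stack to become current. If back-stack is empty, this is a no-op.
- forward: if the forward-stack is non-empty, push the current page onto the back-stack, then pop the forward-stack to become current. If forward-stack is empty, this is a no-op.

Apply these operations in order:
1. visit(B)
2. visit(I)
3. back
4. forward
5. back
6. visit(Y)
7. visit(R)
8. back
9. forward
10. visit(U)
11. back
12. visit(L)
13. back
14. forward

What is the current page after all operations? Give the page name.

After 1 (visit(B)): cur=B back=1 fwd=0
After 2 (visit(I)): cur=I back=2 fwd=0
After 3 (back): cur=B back=1 fwd=1
After 4 (forward): cur=I back=2 fwd=0
After 5 (back): cur=B back=1 fwd=1
After 6 (visit(Y)): cur=Y back=2 fwd=0
After 7 (visit(R)): cur=R back=3 fwd=0
After 8 (back): cur=Y back=2 fwd=1
After 9 (forward): cur=R back=3 fwd=0
After 10 (visit(U)): cur=U back=4 fwd=0
After 11 (back): cur=R back=3 fwd=1
After 12 (visit(L)): cur=L back=4 fwd=0
After 13 (back): cur=R back=3 fwd=1
After 14 (forward): cur=L back=4 fwd=0

Answer: L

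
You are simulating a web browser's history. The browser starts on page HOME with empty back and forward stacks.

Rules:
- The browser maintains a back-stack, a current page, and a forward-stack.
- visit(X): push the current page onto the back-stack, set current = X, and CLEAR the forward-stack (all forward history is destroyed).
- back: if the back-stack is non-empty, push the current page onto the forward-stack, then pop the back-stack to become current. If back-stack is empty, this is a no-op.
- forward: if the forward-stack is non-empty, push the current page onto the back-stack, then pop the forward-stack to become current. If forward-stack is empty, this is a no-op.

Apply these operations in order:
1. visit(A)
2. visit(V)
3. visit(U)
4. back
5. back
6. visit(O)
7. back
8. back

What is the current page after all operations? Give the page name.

After 1 (visit(A)): cur=A back=1 fwd=0
After 2 (visit(V)): cur=V back=2 fwd=0
After 3 (visit(U)): cur=U back=3 fwd=0
After 4 (back): cur=V back=2 fwd=1
After 5 (back): cur=A back=1 fwd=2
After 6 (visit(O)): cur=O back=2 fwd=0
After 7 (back): cur=A back=1 fwd=1
After 8 (back): cur=HOME back=0 fwd=2

Answer: HOME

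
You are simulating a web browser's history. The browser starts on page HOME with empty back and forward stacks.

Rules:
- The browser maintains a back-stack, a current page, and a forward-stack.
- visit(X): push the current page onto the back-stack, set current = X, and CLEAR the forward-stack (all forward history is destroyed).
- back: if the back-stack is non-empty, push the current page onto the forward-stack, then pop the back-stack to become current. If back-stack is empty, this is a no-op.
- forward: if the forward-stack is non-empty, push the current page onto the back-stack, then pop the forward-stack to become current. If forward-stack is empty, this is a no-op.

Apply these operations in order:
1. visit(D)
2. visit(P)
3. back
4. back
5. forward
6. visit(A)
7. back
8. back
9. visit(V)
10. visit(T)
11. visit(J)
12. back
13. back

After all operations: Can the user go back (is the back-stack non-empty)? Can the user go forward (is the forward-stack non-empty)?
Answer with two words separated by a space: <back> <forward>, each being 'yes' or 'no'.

After 1 (visit(D)): cur=D back=1 fwd=0
After 2 (visit(P)): cur=P back=2 fwd=0
After 3 (back): cur=D back=1 fwd=1
After 4 (back): cur=HOME back=0 fwd=2
After 5 (forward): cur=D back=1 fwd=1
After 6 (visit(A)): cur=A back=2 fwd=0
After 7 (back): cur=D back=1 fwd=1
After 8 (back): cur=HOME back=0 fwd=2
After 9 (visit(V)): cur=V back=1 fwd=0
After 10 (visit(T)): cur=T back=2 fwd=0
After 11 (visit(J)): cur=J back=3 fwd=0
After 12 (back): cur=T back=2 fwd=1
After 13 (back): cur=V back=1 fwd=2

Answer: yes yes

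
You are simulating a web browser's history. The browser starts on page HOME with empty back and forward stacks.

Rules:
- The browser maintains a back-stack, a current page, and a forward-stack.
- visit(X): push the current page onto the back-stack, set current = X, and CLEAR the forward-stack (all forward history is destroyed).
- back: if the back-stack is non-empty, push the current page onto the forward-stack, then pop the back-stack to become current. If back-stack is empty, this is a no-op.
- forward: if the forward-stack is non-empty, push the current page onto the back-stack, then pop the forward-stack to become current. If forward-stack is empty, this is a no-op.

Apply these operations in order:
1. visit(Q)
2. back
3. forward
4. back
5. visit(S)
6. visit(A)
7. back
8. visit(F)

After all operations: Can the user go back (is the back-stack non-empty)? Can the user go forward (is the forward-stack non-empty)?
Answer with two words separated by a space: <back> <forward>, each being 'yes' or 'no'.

Answer: yes no

Derivation:
After 1 (visit(Q)): cur=Q back=1 fwd=0
After 2 (back): cur=HOME back=0 fwd=1
After 3 (forward): cur=Q back=1 fwd=0
After 4 (back): cur=HOME back=0 fwd=1
After 5 (visit(S)): cur=S back=1 fwd=0
After 6 (visit(A)): cur=A back=2 fwd=0
After 7 (back): cur=S back=1 fwd=1
After 8 (visit(F)): cur=F back=2 fwd=0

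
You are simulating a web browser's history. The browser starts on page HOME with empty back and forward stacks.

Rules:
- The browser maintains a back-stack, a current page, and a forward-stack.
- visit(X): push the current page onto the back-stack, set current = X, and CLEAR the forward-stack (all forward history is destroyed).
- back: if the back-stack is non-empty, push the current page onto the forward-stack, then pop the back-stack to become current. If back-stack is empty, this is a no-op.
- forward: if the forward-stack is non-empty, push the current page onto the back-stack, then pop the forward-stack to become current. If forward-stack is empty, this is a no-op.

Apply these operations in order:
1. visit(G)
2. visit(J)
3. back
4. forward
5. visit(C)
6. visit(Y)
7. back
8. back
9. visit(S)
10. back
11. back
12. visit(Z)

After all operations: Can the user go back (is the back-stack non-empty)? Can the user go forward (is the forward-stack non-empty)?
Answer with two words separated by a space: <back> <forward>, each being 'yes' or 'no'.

Answer: yes no

Derivation:
After 1 (visit(G)): cur=G back=1 fwd=0
After 2 (visit(J)): cur=J back=2 fwd=0
After 3 (back): cur=G back=1 fwd=1
After 4 (forward): cur=J back=2 fwd=0
After 5 (visit(C)): cur=C back=3 fwd=0
After 6 (visit(Y)): cur=Y back=4 fwd=0
After 7 (back): cur=C back=3 fwd=1
After 8 (back): cur=J back=2 fwd=2
After 9 (visit(S)): cur=S back=3 fwd=0
After 10 (back): cur=J back=2 fwd=1
After 11 (back): cur=G back=1 fwd=2
After 12 (visit(Z)): cur=Z back=2 fwd=0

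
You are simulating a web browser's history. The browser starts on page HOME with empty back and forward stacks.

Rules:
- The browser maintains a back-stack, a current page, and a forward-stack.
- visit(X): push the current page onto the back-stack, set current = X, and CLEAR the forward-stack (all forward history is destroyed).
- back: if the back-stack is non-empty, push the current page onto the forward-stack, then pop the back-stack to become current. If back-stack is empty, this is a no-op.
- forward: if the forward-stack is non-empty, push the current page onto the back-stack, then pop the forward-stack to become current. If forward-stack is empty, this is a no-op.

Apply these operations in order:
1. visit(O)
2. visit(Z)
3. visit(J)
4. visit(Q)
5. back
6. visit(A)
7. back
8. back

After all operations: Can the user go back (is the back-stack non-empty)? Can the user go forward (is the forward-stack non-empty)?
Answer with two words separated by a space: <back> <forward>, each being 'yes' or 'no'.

After 1 (visit(O)): cur=O back=1 fwd=0
After 2 (visit(Z)): cur=Z back=2 fwd=0
After 3 (visit(J)): cur=J back=3 fwd=0
After 4 (visit(Q)): cur=Q back=4 fwd=0
After 5 (back): cur=J back=3 fwd=1
After 6 (visit(A)): cur=A back=4 fwd=0
After 7 (back): cur=J back=3 fwd=1
After 8 (back): cur=Z back=2 fwd=2

Answer: yes yes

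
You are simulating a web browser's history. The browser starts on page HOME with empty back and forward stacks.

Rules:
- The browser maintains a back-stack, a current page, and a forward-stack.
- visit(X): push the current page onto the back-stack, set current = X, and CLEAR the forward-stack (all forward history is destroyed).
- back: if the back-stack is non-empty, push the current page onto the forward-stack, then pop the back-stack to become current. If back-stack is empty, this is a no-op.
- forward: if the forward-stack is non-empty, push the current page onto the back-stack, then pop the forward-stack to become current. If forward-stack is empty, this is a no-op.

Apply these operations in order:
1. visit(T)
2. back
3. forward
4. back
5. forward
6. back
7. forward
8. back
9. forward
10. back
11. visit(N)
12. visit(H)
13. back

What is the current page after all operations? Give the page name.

After 1 (visit(T)): cur=T back=1 fwd=0
After 2 (back): cur=HOME back=0 fwd=1
After 3 (forward): cur=T back=1 fwd=0
After 4 (back): cur=HOME back=0 fwd=1
After 5 (forward): cur=T back=1 fwd=0
After 6 (back): cur=HOME back=0 fwd=1
After 7 (forward): cur=T back=1 fwd=0
After 8 (back): cur=HOME back=0 fwd=1
After 9 (forward): cur=T back=1 fwd=0
After 10 (back): cur=HOME back=0 fwd=1
After 11 (visit(N)): cur=N back=1 fwd=0
After 12 (visit(H)): cur=H back=2 fwd=0
After 13 (back): cur=N back=1 fwd=1

Answer: N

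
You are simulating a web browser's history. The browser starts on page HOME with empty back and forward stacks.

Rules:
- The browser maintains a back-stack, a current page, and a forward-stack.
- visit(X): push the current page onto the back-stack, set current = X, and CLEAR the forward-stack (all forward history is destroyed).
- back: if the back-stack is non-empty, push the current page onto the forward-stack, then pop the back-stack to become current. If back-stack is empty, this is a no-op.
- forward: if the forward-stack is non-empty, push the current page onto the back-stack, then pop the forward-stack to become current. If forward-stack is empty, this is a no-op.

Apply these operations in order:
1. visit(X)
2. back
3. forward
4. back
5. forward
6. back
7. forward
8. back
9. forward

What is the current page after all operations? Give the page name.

Answer: X

Derivation:
After 1 (visit(X)): cur=X back=1 fwd=0
After 2 (back): cur=HOME back=0 fwd=1
After 3 (forward): cur=X back=1 fwd=0
After 4 (back): cur=HOME back=0 fwd=1
After 5 (forward): cur=X back=1 fwd=0
After 6 (back): cur=HOME back=0 fwd=1
After 7 (forward): cur=X back=1 fwd=0
After 8 (back): cur=HOME back=0 fwd=1
After 9 (forward): cur=X back=1 fwd=0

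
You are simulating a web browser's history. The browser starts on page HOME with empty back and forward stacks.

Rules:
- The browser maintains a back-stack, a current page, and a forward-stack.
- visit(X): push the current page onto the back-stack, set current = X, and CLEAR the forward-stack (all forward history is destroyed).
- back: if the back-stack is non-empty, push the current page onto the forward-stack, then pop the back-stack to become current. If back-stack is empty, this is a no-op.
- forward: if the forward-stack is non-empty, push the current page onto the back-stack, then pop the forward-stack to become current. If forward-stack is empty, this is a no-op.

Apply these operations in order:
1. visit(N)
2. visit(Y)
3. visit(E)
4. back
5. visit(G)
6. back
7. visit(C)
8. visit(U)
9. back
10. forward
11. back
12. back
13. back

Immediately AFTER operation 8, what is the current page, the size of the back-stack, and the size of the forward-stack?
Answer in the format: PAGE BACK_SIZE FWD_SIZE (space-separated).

After 1 (visit(N)): cur=N back=1 fwd=0
After 2 (visit(Y)): cur=Y back=2 fwd=0
After 3 (visit(E)): cur=E back=3 fwd=0
After 4 (back): cur=Y back=2 fwd=1
After 5 (visit(G)): cur=G back=3 fwd=0
After 6 (back): cur=Y back=2 fwd=1
After 7 (visit(C)): cur=C back=3 fwd=0
After 8 (visit(U)): cur=U back=4 fwd=0

U 4 0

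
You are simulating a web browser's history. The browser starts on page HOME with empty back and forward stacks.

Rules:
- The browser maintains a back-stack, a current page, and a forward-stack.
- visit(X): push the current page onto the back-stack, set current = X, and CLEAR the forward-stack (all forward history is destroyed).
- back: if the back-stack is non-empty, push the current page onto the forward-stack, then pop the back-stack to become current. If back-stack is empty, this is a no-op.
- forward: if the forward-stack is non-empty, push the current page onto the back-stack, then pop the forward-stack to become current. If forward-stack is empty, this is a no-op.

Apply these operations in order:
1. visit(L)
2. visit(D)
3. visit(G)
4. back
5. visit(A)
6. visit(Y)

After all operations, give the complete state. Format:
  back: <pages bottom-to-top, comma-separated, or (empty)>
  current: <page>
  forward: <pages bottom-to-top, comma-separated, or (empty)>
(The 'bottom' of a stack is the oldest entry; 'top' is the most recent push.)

Answer: back: HOME,L,D,A
current: Y
forward: (empty)

Derivation:
After 1 (visit(L)): cur=L back=1 fwd=0
After 2 (visit(D)): cur=D back=2 fwd=0
After 3 (visit(G)): cur=G back=3 fwd=0
After 4 (back): cur=D back=2 fwd=1
After 5 (visit(A)): cur=A back=3 fwd=0
After 6 (visit(Y)): cur=Y back=4 fwd=0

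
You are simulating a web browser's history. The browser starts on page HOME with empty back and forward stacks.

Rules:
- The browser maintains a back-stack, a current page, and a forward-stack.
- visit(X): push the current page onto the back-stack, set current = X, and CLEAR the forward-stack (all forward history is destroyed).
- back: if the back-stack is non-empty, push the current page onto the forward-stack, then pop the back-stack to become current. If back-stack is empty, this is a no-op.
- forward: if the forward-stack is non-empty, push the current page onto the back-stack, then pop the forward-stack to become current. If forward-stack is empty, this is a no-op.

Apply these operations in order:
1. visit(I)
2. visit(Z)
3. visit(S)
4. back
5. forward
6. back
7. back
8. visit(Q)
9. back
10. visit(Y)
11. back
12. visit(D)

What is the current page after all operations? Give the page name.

After 1 (visit(I)): cur=I back=1 fwd=0
After 2 (visit(Z)): cur=Z back=2 fwd=0
After 3 (visit(S)): cur=S back=3 fwd=0
After 4 (back): cur=Z back=2 fwd=1
After 5 (forward): cur=S back=3 fwd=0
After 6 (back): cur=Z back=2 fwd=1
After 7 (back): cur=I back=1 fwd=2
After 8 (visit(Q)): cur=Q back=2 fwd=0
After 9 (back): cur=I back=1 fwd=1
After 10 (visit(Y)): cur=Y back=2 fwd=0
After 11 (back): cur=I back=1 fwd=1
After 12 (visit(D)): cur=D back=2 fwd=0

Answer: D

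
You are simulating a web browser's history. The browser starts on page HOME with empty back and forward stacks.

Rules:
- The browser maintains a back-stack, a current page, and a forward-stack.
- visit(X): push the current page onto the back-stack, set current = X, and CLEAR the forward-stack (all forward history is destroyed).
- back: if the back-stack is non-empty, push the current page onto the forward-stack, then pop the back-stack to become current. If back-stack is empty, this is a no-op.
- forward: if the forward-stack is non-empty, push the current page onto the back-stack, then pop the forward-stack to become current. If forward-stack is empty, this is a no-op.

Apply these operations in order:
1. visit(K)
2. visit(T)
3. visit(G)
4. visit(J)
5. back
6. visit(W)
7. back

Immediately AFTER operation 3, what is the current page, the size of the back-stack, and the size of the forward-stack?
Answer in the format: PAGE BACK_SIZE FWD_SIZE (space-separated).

After 1 (visit(K)): cur=K back=1 fwd=0
After 2 (visit(T)): cur=T back=2 fwd=0
After 3 (visit(G)): cur=G back=3 fwd=0

G 3 0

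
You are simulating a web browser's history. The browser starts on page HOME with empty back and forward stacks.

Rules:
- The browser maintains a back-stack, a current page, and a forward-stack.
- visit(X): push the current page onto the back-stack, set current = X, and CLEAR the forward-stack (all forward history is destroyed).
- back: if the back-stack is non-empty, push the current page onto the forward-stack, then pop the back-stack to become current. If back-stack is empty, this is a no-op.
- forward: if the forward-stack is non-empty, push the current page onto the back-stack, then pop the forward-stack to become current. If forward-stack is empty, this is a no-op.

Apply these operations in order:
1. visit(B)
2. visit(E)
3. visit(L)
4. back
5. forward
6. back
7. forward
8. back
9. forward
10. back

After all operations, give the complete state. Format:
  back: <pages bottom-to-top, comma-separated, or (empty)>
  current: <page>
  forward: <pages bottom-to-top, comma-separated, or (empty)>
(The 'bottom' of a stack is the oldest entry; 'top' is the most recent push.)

Answer: back: HOME,B
current: E
forward: L

Derivation:
After 1 (visit(B)): cur=B back=1 fwd=0
After 2 (visit(E)): cur=E back=2 fwd=0
After 3 (visit(L)): cur=L back=3 fwd=0
After 4 (back): cur=E back=2 fwd=1
After 5 (forward): cur=L back=3 fwd=0
After 6 (back): cur=E back=2 fwd=1
After 7 (forward): cur=L back=3 fwd=0
After 8 (back): cur=E back=2 fwd=1
After 9 (forward): cur=L back=3 fwd=0
After 10 (back): cur=E back=2 fwd=1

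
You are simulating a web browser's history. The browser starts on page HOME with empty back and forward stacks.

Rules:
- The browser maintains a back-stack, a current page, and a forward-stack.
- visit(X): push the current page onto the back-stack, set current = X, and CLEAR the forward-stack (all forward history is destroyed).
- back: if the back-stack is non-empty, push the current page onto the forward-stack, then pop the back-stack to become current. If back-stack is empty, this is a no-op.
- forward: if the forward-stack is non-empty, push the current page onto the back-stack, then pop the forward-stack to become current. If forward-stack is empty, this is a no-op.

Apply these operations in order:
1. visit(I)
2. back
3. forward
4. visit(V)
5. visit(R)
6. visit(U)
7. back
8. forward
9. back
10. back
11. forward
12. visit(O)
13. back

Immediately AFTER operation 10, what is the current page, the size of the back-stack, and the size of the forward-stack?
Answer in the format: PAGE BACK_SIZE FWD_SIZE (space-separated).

After 1 (visit(I)): cur=I back=1 fwd=0
After 2 (back): cur=HOME back=0 fwd=1
After 3 (forward): cur=I back=1 fwd=0
After 4 (visit(V)): cur=V back=2 fwd=0
After 5 (visit(R)): cur=R back=3 fwd=0
After 6 (visit(U)): cur=U back=4 fwd=0
After 7 (back): cur=R back=3 fwd=1
After 8 (forward): cur=U back=4 fwd=0
After 9 (back): cur=R back=3 fwd=1
After 10 (back): cur=V back=2 fwd=2

V 2 2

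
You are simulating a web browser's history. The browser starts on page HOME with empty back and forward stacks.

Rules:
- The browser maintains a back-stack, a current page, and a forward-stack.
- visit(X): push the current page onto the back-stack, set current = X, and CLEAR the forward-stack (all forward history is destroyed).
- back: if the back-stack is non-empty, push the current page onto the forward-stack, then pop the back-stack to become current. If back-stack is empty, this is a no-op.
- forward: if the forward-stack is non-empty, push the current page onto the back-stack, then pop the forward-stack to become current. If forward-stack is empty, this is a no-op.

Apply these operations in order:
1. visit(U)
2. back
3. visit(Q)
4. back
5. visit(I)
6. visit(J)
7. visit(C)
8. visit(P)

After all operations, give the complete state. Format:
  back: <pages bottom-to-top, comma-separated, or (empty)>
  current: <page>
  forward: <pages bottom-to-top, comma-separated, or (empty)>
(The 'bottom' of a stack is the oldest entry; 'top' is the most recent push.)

Answer: back: HOME,I,J,C
current: P
forward: (empty)

Derivation:
After 1 (visit(U)): cur=U back=1 fwd=0
After 2 (back): cur=HOME back=0 fwd=1
After 3 (visit(Q)): cur=Q back=1 fwd=0
After 4 (back): cur=HOME back=0 fwd=1
After 5 (visit(I)): cur=I back=1 fwd=0
After 6 (visit(J)): cur=J back=2 fwd=0
After 7 (visit(C)): cur=C back=3 fwd=0
After 8 (visit(P)): cur=P back=4 fwd=0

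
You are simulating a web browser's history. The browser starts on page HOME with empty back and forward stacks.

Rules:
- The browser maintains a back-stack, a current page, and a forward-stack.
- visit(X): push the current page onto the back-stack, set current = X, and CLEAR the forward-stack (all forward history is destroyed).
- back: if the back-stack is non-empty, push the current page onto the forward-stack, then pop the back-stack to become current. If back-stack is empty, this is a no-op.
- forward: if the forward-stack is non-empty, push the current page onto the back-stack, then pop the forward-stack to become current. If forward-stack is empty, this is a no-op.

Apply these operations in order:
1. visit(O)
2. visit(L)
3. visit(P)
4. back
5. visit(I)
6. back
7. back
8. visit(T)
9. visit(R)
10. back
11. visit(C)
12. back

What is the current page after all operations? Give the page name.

After 1 (visit(O)): cur=O back=1 fwd=0
After 2 (visit(L)): cur=L back=2 fwd=0
After 3 (visit(P)): cur=P back=3 fwd=0
After 4 (back): cur=L back=2 fwd=1
After 5 (visit(I)): cur=I back=3 fwd=0
After 6 (back): cur=L back=2 fwd=1
After 7 (back): cur=O back=1 fwd=2
After 8 (visit(T)): cur=T back=2 fwd=0
After 9 (visit(R)): cur=R back=3 fwd=0
After 10 (back): cur=T back=2 fwd=1
After 11 (visit(C)): cur=C back=3 fwd=0
After 12 (back): cur=T back=2 fwd=1

Answer: T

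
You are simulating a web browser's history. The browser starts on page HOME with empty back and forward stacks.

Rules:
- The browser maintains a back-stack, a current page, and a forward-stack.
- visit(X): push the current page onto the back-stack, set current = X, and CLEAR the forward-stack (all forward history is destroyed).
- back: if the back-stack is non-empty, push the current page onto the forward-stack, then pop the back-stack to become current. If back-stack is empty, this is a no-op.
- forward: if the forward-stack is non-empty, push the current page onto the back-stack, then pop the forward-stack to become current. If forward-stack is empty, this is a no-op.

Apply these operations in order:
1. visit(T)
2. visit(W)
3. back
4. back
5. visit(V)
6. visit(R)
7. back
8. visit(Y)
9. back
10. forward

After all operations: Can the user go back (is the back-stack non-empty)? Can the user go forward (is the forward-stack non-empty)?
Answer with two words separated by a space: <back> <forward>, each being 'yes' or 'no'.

Answer: yes no

Derivation:
After 1 (visit(T)): cur=T back=1 fwd=0
After 2 (visit(W)): cur=W back=2 fwd=0
After 3 (back): cur=T back=1 fwd=1
After 4 (back): cur=HOME back=0 fwd=2
After 5 (visit(V)): cur=V back=1 fwd=0
After 6 (visit(R)): cur=R back=2 fwd=0
After 7 (back): cur=V back=1 fwd=1
After 8 (visit(Y)): cur=Y back=2 fwd=0
After 9 (back): cur=V back=1 fwd=1
After 10 (forward): cur=Y back=2 fwd=0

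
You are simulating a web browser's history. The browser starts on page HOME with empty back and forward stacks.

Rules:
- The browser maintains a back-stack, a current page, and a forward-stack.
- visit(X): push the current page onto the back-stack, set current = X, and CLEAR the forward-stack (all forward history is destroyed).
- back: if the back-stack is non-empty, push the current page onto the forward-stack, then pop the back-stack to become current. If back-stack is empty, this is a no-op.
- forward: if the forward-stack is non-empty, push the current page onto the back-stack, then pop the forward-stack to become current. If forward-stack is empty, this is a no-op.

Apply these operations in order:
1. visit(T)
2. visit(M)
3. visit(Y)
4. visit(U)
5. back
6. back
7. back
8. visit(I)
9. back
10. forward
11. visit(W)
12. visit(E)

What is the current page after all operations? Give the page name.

After 1 (visit(T)): cur=T back=1 fwd=0
After 2 (visit(M)): cur=M back=2 fwd=0
After 3 (visit(Y)): cur=Y back=3 fwd=0
After 4 (visit(U)): cur=U back=4 fwd=0
After 5 (back): cur=Y back=3 fwd=1
After 6 (back): cur=M back=2 fwd=2
After 7 (back): cur=T back=1 fwd=3
After 8 (visit(I)): cur=I back=2 fwd=0
After 9 (back): cur=T back=1 fwd=1
After 10 (forward): cur=I back=2 fwd=0
After 11 (visit(W)): cur=W back=3 fwd=0
After 12 (visit(E)): cur=E back=4 fwd=0

Answer: E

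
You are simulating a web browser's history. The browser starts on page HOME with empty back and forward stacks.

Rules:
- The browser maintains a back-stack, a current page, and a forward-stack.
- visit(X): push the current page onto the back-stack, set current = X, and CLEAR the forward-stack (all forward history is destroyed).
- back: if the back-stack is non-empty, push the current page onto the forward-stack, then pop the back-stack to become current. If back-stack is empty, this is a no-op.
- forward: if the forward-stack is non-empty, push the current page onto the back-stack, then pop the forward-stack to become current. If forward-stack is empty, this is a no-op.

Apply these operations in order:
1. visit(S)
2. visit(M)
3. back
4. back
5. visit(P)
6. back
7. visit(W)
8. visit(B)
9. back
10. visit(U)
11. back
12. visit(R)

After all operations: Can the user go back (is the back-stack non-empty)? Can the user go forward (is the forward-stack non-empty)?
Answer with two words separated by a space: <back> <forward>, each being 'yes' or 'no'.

Answer: yes no

Derivation:
After 1 (visit(S)): cur=S back=1 fwd=0
After 2 (visit(M)): cur=M back=2 fwd=0
After 3 (back): cur=S back=1 fwd=1
After 4 (back): cur=HOME back=0 fwd=2
After 5 (visit(P)): cur=P back=1 fwd=0
After 6 (back): cur=HOME back=0 fwd=1
After 7 (visit(W)): cur=W back=1 fwd=0
After 8 (visit(B)): cur=B back=2 fwd=0
After 9 (back): cur=W back=1 fwd=1
After 10 (visit(U)): cur=U back=2 fwd=0
After 11 (back): cur=W back=1 fwd=1
After 12 (visit(R)): cur=R back=2 fwd=0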